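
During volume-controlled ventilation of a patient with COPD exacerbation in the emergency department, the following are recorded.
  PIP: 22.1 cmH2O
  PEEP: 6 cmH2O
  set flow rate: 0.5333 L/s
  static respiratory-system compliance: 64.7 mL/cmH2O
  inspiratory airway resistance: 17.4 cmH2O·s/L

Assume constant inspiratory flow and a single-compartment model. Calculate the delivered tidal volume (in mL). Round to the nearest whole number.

Equation of motion (constant flow): PIP = Vt/C + R·V̇ + PEEP.
Vt/C = PIP − R·V̇ − PEEP = 22.1 − 9.279 − 6 = 6.821 cmH2O.
Vt = C × 6.821 = 64.7 × 6.821 = 441.32 mL.

441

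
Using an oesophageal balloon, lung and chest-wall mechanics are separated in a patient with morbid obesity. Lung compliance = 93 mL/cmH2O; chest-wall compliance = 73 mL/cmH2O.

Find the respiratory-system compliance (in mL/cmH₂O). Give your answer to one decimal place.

Lung and chest wall are elastances in series: 1/Crs = 1/CL + 1/Ccw.
1/Crs = 1/93 + 1/73 = 0.02445.
Crs = 40.9 mL/cmH2O.

40.9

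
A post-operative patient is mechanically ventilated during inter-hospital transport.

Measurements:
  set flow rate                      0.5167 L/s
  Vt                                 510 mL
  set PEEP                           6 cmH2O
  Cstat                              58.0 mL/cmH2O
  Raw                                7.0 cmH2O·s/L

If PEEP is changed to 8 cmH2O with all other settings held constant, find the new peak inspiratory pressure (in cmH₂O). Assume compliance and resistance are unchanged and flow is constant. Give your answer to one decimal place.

20.4

PIP = Vt/C + R·V̇ + PEEP (constant-flow equation of motion).
Only the baseline term changes: ΔPIP = ΔPEEP = 8 − 6 = 2.0 cmH2O.
Original PIP = 510/58.0 + 7.0×0.5167 + 6 = 18.41 cmH2O; new PIP = 18.41 + (2.0) = 20.41 cmH2O.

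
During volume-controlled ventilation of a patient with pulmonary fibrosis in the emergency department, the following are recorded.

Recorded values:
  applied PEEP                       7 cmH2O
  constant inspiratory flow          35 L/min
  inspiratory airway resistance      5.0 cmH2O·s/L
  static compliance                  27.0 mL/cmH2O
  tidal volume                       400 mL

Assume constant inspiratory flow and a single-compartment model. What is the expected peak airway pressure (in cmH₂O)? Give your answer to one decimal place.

24.7

Flow: 35 L/min ÷ 60 = 0.5833 L/s.
Equation of motion (constant flow): PIP = Vt/C + R·V̇ + PEEP.
PIP = 400/27.0 + 5.0×0.5833 + 7 = 14.815 + 2.917 + 7 = 24.732 cmH2O.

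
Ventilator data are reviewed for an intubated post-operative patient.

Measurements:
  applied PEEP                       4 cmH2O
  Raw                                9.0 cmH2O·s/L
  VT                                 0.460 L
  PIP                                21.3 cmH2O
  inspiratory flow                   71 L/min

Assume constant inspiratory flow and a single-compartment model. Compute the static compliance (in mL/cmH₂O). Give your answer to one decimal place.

69.2

Flow: 71 L/min ÷ 60 = 1.1833 L/s.
Equation of motion (constant flow): PIP = Vt/C + R·V̇ + PEEP.
Vt/C = PIP − R·V̇ − PEEP = 21.3 − 9.0×1.1833 − 4 = 21.3 − 10.65 − 4 = 6.65 cmH2O.
C = Vt / 6.65 = 460 / 6.65 = 69.173 mL/cmH2O.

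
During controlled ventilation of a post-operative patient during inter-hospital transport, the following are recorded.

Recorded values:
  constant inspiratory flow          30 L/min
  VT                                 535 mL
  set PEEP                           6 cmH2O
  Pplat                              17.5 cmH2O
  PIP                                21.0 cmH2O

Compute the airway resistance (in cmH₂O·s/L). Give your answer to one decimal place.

7.0

Flow: 30 L/min ÷ 60 = 0.5 L/s.
Raw = (PIP − Pplat) / flow = (21.0 − 17.5) / 0.5 = 3.5 / 0.5 = 7.0 cmH2O·s/L.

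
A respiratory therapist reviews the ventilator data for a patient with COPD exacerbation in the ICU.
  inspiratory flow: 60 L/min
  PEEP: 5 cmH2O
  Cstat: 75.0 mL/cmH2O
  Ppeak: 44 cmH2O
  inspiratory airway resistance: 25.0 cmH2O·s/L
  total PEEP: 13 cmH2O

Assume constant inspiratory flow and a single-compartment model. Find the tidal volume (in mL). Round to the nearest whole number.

Flow: 60 L/min ÷ 60 = 1 L/s.
Total PEEP = 13 cmH2O (set 5 + intrinsic 8); this is the baseline alveolar pressure.
Equation of motion (constant flow): PIP = Vt/C + R·V̇ + PEEP.
Vt/C = PIP − R·V̇ − PEEP = 44 − 25.0 − 13 = 6.0 cmH2O.
Vt = C × 6.0 = 75.0 × 6.0 = 450.0 mL.

450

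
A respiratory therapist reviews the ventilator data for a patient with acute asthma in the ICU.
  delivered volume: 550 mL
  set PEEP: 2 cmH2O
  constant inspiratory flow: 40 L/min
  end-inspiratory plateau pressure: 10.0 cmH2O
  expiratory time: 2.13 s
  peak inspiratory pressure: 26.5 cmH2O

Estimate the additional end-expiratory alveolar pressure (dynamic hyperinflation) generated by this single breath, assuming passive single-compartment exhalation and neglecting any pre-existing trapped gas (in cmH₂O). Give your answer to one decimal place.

2.3

Flow: 40 L/min ÷ 60 = 0.6667 L/s.
R = (PIP − Pplat)/V̇ = (26.5 − 10.0) / 0.6667 = 16.5/0.6667 = 24.749 cmH2O·s/L.
C = Vt/(Pplat − PEEP) = 550.0 / (10.0 − 2) = 550.0/8.0 = 68.75 mL/cmH2O.
τ = R × C = 24.749 × 0.06875 L/cmH2O = 1.701 s.
Fraction remaining = e^(−Te/τ) = e^(−2.13/1.701) = 0.2859; trapped volume = 550.0 × 0.2859 = 157.25 mL.
Additional alveolar pressure from trapping ≈ V_trapped / C = 157.25 / 68.75 = 2.287 cmH2O.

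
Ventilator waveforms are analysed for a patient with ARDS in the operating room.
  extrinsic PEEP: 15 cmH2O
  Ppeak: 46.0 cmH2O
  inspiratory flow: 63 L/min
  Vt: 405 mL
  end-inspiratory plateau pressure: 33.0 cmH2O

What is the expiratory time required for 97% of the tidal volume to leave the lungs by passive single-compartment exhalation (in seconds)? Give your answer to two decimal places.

Flow: 63 L/min ÷ 60 = 1.05 L/s.
R = (PIP − Pplat)/V̇ = (46.0 − 33.0) / 1.05 = 13.0/1.05 = 12.381 cmH2O·s/L.
C = Vt/(Pplat − PEEP) = 405.0 / (33.0 − 15) = 405.0/18.0 = 22.5 mL/cmH2O.
τ = R × C = 12.381 × 0.0225 L/cmH2O = 0.2786 s.
t = −τ·ln(1 − 0.97) = −0.2786·ln(0.03) = 0.9769 s.

0.98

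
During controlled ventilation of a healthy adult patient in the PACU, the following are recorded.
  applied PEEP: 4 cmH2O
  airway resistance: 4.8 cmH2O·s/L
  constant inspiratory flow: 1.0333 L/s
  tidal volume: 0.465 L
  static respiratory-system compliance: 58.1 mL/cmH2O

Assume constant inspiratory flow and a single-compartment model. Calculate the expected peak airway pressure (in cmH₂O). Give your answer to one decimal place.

17.0

Equation of motion (constant flow): PIP = Vt/C + R·V̇ + PEEP.
PIP = 465/58.1 + 4.8×1.0333 + 4 = 8.003 + 4.96 + 4 = 16.963 cmH2O.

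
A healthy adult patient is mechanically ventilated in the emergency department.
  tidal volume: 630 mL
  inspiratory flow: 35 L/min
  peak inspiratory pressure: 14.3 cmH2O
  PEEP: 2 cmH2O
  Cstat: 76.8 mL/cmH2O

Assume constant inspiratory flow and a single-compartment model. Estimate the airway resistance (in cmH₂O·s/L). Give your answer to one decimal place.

7.0

Flow: 35 L/min ÷ 60 = 0.5833 L/s.
Equation of motion (constant flow): PIP = Vt/C + R·V̇ + PEEP.
R·V̇ = PIP − Vt/C − PEEP = 14.3 − 630/76.8 − 2 = 14.3 − 8.203 − 2 = 4.097 cmH2O.
R = 4.097 / 0.5833 = 7.024 cmH2O·s/L.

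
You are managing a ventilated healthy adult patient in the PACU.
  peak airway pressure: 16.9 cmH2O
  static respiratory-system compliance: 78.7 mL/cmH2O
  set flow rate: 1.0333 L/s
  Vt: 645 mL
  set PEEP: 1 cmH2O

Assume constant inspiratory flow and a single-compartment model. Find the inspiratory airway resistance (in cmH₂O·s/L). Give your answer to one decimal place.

Equation of motion (constant flow): PIP = Vt/C + R·V̇ + PEEP.
R·V̇ = PIP − Vt/C − PEEP = 16.9 − 645/78.7 − 1 = 16.9 − 8.196 − 1 = 7.704 cmH2O.
R = 7.704 / 1.0333 = 7.456 cmH2O·s/L.

7.5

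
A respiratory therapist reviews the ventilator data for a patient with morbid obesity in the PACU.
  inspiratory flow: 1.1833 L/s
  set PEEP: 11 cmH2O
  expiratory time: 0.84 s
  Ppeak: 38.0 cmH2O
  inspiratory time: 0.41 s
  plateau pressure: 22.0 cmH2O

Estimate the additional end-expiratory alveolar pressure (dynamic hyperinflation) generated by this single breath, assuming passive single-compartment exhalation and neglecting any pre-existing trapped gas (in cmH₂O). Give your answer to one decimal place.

Vt = flow × Ti = 1.1833 L/s × 0.41 s × 1000 mL/L = 485.15 mL.
R = (PIP − Pplat)/V̇ = (38.0 − 22.0) / 1.1833 = 16.0/1.1833 = 13.522 cmH2O·s/L.
C = Vt/(Pplat − PEEP) = 485.15 / (22.0 − 11) = 485.15/11.0 = 44.105 mL/cmH2O.
τ = R × C = 13.522 × 0.04411 L/cmH2O = 0.5965 s.
Fraction remaining = e^(−Te/τ) = e^(−0.84/0.5965) = 0.2446; trapped volume = 485.15 × 0.2446 = 118.67 mL.
Additional alveolar pressure from trapping ≈ V_trapped / C = 118.67 / 44.105 = 2.691 cmH2O.

2.7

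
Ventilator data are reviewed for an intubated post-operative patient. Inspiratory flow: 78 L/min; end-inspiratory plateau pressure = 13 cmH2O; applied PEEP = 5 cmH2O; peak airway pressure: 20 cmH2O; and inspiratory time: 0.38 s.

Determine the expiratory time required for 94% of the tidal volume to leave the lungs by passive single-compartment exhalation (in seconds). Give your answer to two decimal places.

0.94

Flow: 78 L/min ÷ 60 = 1.3 L/s.
Vt = flow × Ti = 1.3 L/s × 0.38 s × 1000 mL/L = 494.0 mL.
R = (PIP − Pplat)/V̇ = (20 − 13) / 1.3 = 7.0/1.3 = 5.385 cmH2O·s/L.
C = Vt/(Pplat − PEEP) = 494.0 / (13 − 5) = 494.0/8.0 = 61.75 mL/cmH2O.
τ = R × C = 5.385 × 0.06175 L/cmH2O = 0.3325 s.
t = −τ·ln(1 − 0.94) = −0.3325·ln(0.06) = 0.9355 s.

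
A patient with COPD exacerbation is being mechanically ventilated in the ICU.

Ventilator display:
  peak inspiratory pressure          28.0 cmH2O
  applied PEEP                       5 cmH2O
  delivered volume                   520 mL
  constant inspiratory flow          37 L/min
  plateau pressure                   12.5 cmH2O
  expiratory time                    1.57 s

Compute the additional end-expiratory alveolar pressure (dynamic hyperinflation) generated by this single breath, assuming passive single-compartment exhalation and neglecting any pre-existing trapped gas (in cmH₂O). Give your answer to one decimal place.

3.0

Flow: 37 L/min ÷ 60 = 0.6167 L/s.
R = (PIP − Pplat)/V̇ = (28.0 − 12.5) / 0.6167 = 15.5/0.6167 = 25.134 cmH2O·s/L.
C = Vt/(Pplat − PEEP) = 520.0 / (12.5 − 5) = 520.0/7.5 = 69.333 mL/cmH2O.
τ = R × C = 25.134 × 0.06933 L/cmH2O = 1.743 s.
Fraction remaining = e^(−Te/τ) = e^(−1.57/1.743) = 0.4063; trapped volume = 520.0 × 0.4063 = 211.28 mL.
Additional alveolar pressure from trapping ≈ V_trapped / C = 211.28 / 69.333 = 3.047 cmH2O.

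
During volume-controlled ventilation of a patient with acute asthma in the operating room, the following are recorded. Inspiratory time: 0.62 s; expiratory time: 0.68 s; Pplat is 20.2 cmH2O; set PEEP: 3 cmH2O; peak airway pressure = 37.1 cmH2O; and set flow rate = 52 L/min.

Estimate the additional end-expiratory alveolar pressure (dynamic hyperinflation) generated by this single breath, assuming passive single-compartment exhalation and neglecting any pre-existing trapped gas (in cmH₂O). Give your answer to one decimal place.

Flow: 52 L/min ÷ 60 = 0.8667 L/s.
Vt = flow × Ti = 0.8667 L/s × 0.62 s × 1000 mL/L = 537.35 mL.
R = (PIP − Pplat)/V̇ = (37.1 − 20.2) / 0.8667 = 16.9/0.8667 = 19.499 cmH2O·s/L.
C = Vt/(Pplat − PEEP) = 537.35 / (20.2 − 3) = 537.35/17.2 = 31.241 mL/cmH2O.
τ = R × C = 19.499 × 0.03124 L/cmH2O = 0.6091 s.
Fraction remaining = e^(−Te/τ) = e^(−0.68/0.6091) = 0.3275; trapped volume = 537.35 × 0.3275 = 175.98 mL.
Additional alveolar pressure from trapping ≈ V_trapped / C = 175.98 / 31.241 = 5.633 cmH2O.

5.6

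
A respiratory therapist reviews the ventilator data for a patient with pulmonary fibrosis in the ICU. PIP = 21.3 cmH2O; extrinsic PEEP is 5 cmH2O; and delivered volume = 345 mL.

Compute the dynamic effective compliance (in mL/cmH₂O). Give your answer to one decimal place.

21.2

Dynamic compliance = Vt / (PIP − PEEP) = 345 / (21.3 − 5) = 345 / 16.3 = 21.166 mL/cmH2O.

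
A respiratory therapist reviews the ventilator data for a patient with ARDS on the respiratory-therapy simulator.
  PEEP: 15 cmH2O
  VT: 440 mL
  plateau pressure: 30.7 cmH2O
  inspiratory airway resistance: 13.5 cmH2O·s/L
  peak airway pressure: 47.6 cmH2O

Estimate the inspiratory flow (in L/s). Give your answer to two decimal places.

1.25

flow = (PIP − Pplat) / Raw = 16.9 / 13.5 = 1.252 L/s.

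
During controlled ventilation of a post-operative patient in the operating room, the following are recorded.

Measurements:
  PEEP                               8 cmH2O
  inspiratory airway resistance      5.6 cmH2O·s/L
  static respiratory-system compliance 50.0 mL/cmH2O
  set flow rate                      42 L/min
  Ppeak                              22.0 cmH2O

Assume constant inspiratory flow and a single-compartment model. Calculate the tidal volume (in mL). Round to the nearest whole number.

504

Flow: 42 L/min ÷ 60 = 0.7 L/s.
Equation of motion (constant flow): PIP = Vt/C + R·V̇ + PEEP.
Vt/C = PIP − R·V̇ − PEEP = 22.0 − 3.92 − 8 = 10.08 cmH2O.
Vt = C × 10.08 = 50.0 × 10.08 = 504.0 mL.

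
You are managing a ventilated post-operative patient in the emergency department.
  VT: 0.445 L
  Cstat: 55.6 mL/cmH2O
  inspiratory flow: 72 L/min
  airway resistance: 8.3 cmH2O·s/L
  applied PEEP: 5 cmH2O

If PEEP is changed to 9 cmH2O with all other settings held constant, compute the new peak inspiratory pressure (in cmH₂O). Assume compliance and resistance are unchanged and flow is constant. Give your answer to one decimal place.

27.0

Flow: 72 L/min ÷ 60 = 1.2 L/s.
PIP = Vt/C + R·V̇ + PEEP (constant-flow equation of motion).
Only the baseline term changes: ΔPIP = ΔPEEP = 9 − 5 = 4.0 cmH2O.
Original PIP = 445/55.6 + 8.3×1.2 + 5 = 22.964 cmH2O; new PIP = 22.964 + (4.0) = 26.964 cmH2O.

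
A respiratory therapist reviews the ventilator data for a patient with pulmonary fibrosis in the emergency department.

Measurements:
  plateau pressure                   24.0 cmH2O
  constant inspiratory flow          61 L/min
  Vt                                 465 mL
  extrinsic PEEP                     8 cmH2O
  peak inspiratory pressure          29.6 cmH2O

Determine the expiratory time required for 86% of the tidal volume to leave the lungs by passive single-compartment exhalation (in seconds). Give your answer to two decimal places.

Flow: 61 L/min ÷ 60 = 1.0167 L/s.
R = (PIP − Pplat)/V̇ = (29.6 − 24.0) / 1.0167 = 5.6/1.0167 = 5.508 cmH2O·s/L.
C = Vt/(Pplat − PEEP) = 465.0 / (24.0 − 8) = 465.0/16.0 = 29.063 mL/cmH2O.
τ = R × C = 5.508 × 0.02906 L/cmH2O = 0.1601 s.
t = −τ·ln(1 − 0.86) = −0.1601·ln(0.14) = 0.3148 s.

0.31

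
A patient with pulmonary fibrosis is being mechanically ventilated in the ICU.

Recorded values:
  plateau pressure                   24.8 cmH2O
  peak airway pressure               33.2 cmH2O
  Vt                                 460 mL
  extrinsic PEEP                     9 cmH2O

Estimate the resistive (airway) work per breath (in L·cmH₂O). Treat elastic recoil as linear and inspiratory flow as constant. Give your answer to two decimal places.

With constant inspiratory flow the resistive pressure is constant at PIP − Pplat = 33.2 − 24.8 = 8.4 cmH2O, so resistive work = 8.4 × 0.460 = 3.864 L·cmH2O.

3.86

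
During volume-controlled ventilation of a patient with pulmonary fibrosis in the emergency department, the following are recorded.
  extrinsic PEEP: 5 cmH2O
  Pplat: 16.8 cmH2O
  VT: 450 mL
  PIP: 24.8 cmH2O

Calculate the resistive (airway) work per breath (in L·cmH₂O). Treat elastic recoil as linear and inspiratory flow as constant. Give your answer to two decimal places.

With constant inspiratory flow the resistive pressure is constant at PIP − Pplat = 24.8 − 16.8 = 8.0 cmH2O, so resistive work = 8.0 × 0.450 = 3.6 L·cmH2O.

3.60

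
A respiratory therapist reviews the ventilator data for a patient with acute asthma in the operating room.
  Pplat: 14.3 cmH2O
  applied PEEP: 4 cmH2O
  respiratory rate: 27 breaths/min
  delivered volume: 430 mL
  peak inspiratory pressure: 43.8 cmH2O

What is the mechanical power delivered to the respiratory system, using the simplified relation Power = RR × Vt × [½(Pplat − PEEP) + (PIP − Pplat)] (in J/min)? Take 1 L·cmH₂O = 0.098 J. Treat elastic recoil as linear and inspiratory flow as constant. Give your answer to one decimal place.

39.4

Per-breath work = Vt × [½(Pplat−PEEP) + (PIP−Pplat)] = 0.430 × [0.5×10.3 + 29.5] = 0.430 × 34.65 = 14.9 L·cmH2O.
Power = 27 × 14.9 = 402.3 L·cmH2O/min.
× 0.098 J/(L·cmH2O) → 39.425 J/min.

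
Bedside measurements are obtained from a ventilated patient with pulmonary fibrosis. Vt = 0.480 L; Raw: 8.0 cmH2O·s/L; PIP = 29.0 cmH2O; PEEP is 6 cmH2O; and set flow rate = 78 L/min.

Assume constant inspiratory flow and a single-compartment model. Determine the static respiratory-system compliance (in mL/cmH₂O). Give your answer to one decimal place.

Flow: 78 L/min ÷ 60 = 1.3 L/s.
Equation of motion (constant flow): PIP = Vt/C + R·V̇ + PEEP.
Vt/C = PIP − R·V̇ − PEEP = 29.0 − 8.0×1.3 − 6 = 29.0 − 10.4 − 6 = 12.6 cmH2O.
C = Vt / 12.6 = 480 / 12.6 = 38.095 mL/cmH2O.

38.1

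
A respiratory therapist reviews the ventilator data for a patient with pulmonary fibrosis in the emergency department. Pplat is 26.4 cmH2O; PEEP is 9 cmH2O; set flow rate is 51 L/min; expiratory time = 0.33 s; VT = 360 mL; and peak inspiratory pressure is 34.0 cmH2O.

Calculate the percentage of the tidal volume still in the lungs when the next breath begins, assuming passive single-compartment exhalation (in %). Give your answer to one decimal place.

16.8

Flow: 51 L/min ÷ 60 = 0.85 L/s.
R = (PIP − Pplat)/V̇ = (34.0 − 26.4) / 0.85 = 7.6/0.85 = 8.941 cmH2O·s/L.
C = Vt/(Pplat − PEEP) = 360.0 / (26.4 − 9) = 360.0/17.4 = 20.69 mL/cmH2O.
τ = R × C = 8.941 × 0.02069 L/cmH2O = 0.185 s.
Fraction remaining at end-expiration = e^(−Te/τ) = e^(−0.33/0.185) = 0.168 → 16.8%.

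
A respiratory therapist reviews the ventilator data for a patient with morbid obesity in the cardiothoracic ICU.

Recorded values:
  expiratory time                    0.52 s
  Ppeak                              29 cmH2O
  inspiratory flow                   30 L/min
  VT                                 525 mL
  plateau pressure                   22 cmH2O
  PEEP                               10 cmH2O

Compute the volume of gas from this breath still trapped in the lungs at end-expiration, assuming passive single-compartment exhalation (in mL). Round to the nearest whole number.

Flow: 30 L/min ÷ 60 = 0.5 L/s.
R = (PIP − Pplat)/V̇ = (29 − 22) / 0.5 = 7.0/0.5 = 14.0 cmH2O·s/L.
C = Vt/(Pplat − PEEP) = 525.0 / (22 − 10) = 525.0/12.0 = 43.75 mL/cmH2O.
τ = R × C = 14.0 × 0.04375 L/cmH2O = 0.6125 s.
Fraction remaining = e^(−Te/τ) = e^(−0.52/0.6125) = 0.4279.
Trapped volume = 525.0 × 0.4279 = 224.65 mL.

225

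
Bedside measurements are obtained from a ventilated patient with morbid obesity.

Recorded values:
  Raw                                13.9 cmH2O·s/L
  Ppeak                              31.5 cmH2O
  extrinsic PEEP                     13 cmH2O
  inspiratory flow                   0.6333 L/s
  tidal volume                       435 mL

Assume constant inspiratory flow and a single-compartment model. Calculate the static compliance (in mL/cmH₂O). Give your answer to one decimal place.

44.9

Equation of motion (constant flow): PIP = Vt/C + R·V̇ + PEEP.
Vt/C = PIP − R·V̇ − PEEP = 31.5 − 13.9×0.6333 − 13 = 31.5 − 8.803 − 13 = 9.697 cmH2O.
C = Vt / 9.697 = 435 / 9.697 = 44.859 mL/cmH2O.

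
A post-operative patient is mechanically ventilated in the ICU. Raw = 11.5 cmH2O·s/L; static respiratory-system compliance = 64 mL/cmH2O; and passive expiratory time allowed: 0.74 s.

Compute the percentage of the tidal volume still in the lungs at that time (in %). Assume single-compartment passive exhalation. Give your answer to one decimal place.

36.6

τ = R × C = 11.5 × 64 mL/cmH2O = 11.5 × 0.064 L/cmH2O = 0.736 s.
Passive exhalation: V(t)/V₀ = e^(−t/τ) = e^(−0.74/0.736) = 0.3659.
Fraction remaining = 0.3659 → 36.59%.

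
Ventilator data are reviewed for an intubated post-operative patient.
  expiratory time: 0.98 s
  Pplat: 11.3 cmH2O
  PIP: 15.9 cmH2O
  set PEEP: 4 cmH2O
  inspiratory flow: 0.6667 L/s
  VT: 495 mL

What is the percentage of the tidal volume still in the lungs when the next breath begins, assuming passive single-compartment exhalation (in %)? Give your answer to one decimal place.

12.3

R = (PIP − Pplat)/V̇ = (15.9 − 11.3) / 0.6667 = 4.6/0.6667 = 6.9 cmH2O·s/L.
C = Vt/(Pplat − PEEP) = 495.0 / (11.3 − 4) = 495.0/7.3 = 67.808 mL/cmH2O.
τ = R × C = 6.9 × 0.06781 L/cmH2O = 0.4679 s.
Fraction remaining at end-expiration = e^(−Te/τ) = e^(−0.98/0.4679) = 0.1231 → 12.31%.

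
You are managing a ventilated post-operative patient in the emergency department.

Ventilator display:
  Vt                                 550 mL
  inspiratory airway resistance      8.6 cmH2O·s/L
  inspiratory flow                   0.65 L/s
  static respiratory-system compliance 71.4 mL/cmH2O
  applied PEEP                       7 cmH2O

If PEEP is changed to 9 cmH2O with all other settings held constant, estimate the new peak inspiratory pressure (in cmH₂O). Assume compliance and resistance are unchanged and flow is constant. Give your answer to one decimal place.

22.3

PIP = Vt/C + R·V̇ + PEEP (constant-flow equation of motion).
Only the baseline term changes: ΔPIP = ΔPEEP = 9 − 7 = 2.0 cmH2O.
Original PIP = 550/71.4 + 8.6×0.65 + 7 = 20.293 cmH2O; new PIP = 20.293 + (2.0) = 22.293 cmH2O.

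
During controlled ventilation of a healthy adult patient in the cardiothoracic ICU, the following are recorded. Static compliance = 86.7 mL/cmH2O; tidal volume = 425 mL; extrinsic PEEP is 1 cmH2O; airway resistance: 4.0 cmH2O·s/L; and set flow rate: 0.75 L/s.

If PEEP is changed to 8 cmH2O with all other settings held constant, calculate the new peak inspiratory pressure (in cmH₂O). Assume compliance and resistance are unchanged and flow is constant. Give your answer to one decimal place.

PIP = Vt/C + R·V̇ + PEEP (constant-flow equation of motion).
Only the baseline term changes: ΔPIP = ΔPEEP = 8 − 1 = 7.0 cmH2O.
Original PIP = 425/86.7 + 4.0×0.75 + 1 = 8.902 cmH2O; new PIP = 8.902 + (7.0) = 15.902 cmH2O.

15.9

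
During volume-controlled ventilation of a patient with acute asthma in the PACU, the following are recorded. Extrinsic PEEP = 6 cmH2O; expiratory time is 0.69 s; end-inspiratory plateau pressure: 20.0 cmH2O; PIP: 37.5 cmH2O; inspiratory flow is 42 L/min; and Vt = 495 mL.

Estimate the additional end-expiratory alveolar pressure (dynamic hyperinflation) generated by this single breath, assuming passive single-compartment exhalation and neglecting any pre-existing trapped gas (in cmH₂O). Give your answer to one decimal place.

6.4

Flow: 42 L/min ÷ 60 = 0.7 L/s.
R = (PIP − Pplat)/V̇ = (37.5 − 20.0) / 0.7 = 17.5/0.7 = 25.0 cmH2O·s/L.
C = Vt/(Pplat − PEEP) = 495.0 / (20.0 − 6) = 495.0/14.0 = 35.357 mL/cmH2O.
τ = R × C = 25.0 × 0.03536 L/cmH2O = 0.884 s.
Fraction remaining = e^(−Te/τ) = e^(−0.69/0.884) = 0.4582; trapped volume = 495.0 × 0.4582 = 226.81 mL.
Additional alveolar pressure from trapping ≈ V_trapped / C = 226.81 / 35.357 = 6.415 cmH2O.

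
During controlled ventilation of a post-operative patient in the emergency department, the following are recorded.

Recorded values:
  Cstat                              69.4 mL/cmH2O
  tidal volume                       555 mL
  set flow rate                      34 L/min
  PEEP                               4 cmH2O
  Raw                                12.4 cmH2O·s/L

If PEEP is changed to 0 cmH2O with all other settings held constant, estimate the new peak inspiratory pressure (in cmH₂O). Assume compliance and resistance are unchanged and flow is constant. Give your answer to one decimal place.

Flow: 34 L/min ÷ 60 = 0.5667 L/s.
PIP = Vt/C + R·V̇ + PEEP (constant-flow equation of motion).
Only the baseline term changes: ΔPIP = ΔPEEP = 0 − 4 = -4.0 cmH2O.
Original PIP = 555/69.4 + 12.4×0.5667 + 4 = 19.024 cmH2O; new PIP = 19.024 + (-4.0) = 15.024 cmH2O.

15.0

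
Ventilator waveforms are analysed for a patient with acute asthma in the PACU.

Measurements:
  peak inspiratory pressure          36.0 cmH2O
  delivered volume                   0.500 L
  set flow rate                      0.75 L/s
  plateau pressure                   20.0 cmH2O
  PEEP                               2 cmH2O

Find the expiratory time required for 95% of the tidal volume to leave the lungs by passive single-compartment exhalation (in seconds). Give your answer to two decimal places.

1.78

R = (PIP − Pplat)/V̇ = (36.0 − 20.0) / 0.75 = 16.0/0.75 = 21.333 cmH2O·s/L.
C = Vt/(Pplat − PEEP) = 500.0 / (20.0 − 2) = 500.0/18.0 = 27.778 mL/cmH2O.
τ = R × C = 21.333 × 0.02778 L/cmH2O = 0.5926 s.
t = −τ·ln(1 − 0.95) = −0.5926·ln(0.05) = 1.775 s.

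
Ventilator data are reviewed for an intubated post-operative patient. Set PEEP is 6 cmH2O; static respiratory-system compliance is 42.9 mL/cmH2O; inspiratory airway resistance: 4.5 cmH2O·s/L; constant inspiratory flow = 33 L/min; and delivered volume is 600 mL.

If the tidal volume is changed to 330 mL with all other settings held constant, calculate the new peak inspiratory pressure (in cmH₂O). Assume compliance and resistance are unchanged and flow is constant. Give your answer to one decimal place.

16.2

Flow: 33 L/min ÷ 60 = 0.55 L/s.
PIP = Vt/C + R·V̇ + PEEP (constant-flow equation of motion).
Only the elastic term changes: ΔPIP = ΔVt / C = (330 − 600) / 42.9 = -6.294 cmH2O.
Original PIP = 600/42.9 + 4.5×0.55 + 6 = 22.461 cmH2O; new PIP = 22.461 + (-6.294) = 16.167 cmH2O.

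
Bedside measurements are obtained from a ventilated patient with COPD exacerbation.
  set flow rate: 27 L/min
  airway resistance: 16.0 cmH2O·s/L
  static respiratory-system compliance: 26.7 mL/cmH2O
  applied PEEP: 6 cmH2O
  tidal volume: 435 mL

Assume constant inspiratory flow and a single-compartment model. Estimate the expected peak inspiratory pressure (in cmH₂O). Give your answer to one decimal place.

Flow: 27 L/min ÷ 60 = 0.45 L/s.
Equation of motion (constant flow): PIP = Vt/C + R·V̇ + PEEP.
PIP = 435/26.7 + 16.0×0.45 + 6 = 16.292 + 7.2 + 6 = 29.492 cmH2O.

29.5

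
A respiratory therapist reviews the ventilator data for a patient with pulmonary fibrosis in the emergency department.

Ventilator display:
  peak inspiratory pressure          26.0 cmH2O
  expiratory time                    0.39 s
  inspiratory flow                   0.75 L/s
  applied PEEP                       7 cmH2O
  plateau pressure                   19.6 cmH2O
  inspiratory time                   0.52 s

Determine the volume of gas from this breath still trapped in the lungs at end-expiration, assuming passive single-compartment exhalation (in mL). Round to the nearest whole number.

Vt = flow × Ti = 0.75 L/s × 0.52 s × 1000 mL/L = 390.0 mL.
R = (PIP − Pplat)/V̇ = (26.0 − 19.6) / 0.75 = 6.4/0.75 = 8.533 cmH2O·s/L.
C = Vt/(Pplat − PEEP) = 390.0 / (19.6 − 7) = 390.0/12.6 = 30.952 mL/cmH2O.
τ = R × C = 8.533 × 0.03095 L/cmH2O = 0.2641 s.
Fraction remaining = e^(−Te/τ) = e^(−0.39/0.2641) = 0.2284.
Trapped volume = 390.0 × 0.2284 = 89.076 mL.

89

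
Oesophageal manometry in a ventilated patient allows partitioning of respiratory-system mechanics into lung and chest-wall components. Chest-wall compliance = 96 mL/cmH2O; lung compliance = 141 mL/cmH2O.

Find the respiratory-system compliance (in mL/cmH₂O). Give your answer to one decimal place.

57.1

Lung and chest wall are elastances in series: 1/Crs = 1/CL + 1/Ccw.
1/Crs = 1/141 + 1/96 = 0.01751.
Crs = 57.11 mL/cmH2O.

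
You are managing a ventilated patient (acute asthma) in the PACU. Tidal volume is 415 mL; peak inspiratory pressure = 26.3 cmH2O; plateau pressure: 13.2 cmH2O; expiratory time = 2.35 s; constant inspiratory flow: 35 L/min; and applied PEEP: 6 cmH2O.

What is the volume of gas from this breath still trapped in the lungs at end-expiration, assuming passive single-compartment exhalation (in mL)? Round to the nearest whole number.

Flow: 35 L/min ÷ 60 = 0.5833 L/s.
R = (PIP − Pplat)/V̇ = (26.3 − 13.2) / 0.5833 = 13.1/0.5833 = 22.458 cmH2O·s/L.
C = Vt/(Pplat − PEEP) = 415.0 / (13.2 − 6) = 415.0/7.2 = 57.639 mL/cmH2O.
τ = R × C = 22.458 × 0.05764 L/cmH2O = 1.294 s.
Fraction remaining = e^(−Te/τ) = e^(−2.35/1.294) = 0.1627.
Trapped volume = 415.0 × 0.1627 = 67.521 mL.

68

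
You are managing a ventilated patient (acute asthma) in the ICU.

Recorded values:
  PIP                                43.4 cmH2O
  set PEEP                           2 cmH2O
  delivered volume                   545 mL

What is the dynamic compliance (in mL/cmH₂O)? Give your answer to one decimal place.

13.2

Dynamic compliance = Vt / (PIP − PEEP) = 545 / (43.4 − 2) = 545 / 41.4 = 13.164 mL/cmH2O.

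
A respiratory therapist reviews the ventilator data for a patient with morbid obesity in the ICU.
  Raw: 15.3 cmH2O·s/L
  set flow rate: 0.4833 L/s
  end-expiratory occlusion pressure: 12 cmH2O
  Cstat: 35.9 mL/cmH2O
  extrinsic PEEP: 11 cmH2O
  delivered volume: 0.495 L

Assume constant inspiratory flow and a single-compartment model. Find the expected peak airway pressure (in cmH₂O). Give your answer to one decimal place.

33.2

Total PEEP = 12 cmH2O (set 11 + intrinsic 1); this is the baseline alveolar pressure.
Equation of motion (constant flow): PIP = Vt/C + R·V̇ + PEEP.
PIP = 495/35.9 + 15.3×0.4833 + 12 = 13.788 + 7.394 + 12 = 33.182 cmH2O.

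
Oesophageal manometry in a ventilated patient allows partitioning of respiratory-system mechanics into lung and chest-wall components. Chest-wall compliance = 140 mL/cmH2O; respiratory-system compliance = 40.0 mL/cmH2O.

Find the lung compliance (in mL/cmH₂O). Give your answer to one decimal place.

1/CL = 1/Crs − 1/Ccw.
1/CL = 1/40.0 − 1/140 = 0.01786.
CL = 55.991 mL/cmH2O.

56.0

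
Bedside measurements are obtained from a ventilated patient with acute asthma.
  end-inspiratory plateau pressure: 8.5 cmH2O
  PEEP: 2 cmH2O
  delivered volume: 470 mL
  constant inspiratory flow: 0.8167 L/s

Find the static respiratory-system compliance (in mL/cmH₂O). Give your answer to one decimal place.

Cstat = Vt / (Pplat − PEEP) = 470 / (8.5 − 2) = 470 / 6.5 = 72.308 mL/cmH2O.

72.3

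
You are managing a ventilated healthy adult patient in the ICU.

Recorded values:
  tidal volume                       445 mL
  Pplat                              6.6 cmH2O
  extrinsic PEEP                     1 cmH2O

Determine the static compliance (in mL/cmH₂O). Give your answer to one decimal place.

Cstat = Vt / (Pplat − PEEP) = 445 / (6.6 − 1) = 445 / 5.6 = 79.464 mL/cmH2O.

79.5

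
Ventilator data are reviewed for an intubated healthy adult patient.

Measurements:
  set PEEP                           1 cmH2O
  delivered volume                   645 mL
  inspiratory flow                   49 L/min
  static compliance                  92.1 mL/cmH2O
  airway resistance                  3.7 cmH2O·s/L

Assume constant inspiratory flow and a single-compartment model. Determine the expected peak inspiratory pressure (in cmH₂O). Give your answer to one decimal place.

Flow: 49 L/min ÷ 60 = 0.8167 L/s.
Equation of motion (constant flow): PIP = Vt/C + R·V̇ + PEEP.
PIP = 645/92.1 + 3.7×0.8167 + 1 = 7.003 + 3.022 + 1 = 11.025 cmH2O.

11.0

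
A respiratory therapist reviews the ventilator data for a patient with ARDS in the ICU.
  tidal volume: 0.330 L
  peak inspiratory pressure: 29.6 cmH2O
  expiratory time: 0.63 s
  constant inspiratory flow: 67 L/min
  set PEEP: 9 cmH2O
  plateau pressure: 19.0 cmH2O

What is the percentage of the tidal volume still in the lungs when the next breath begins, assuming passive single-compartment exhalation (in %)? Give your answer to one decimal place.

Flow: 67 L/min ÷ 60 = 1.1167 L/s.
R = (PIP − Pplat)/V̇ = (29.6 − 19.0) / 1.1167 = 10.6/1.1167 = 9.492 cmH2O·s/L.
C = Vt/(Pplat − PEEP) = 330.0 / (19.0 − 9) = 330.0/10.0 = 33.0 mL/cmH2O.
τ = R × C = 9.492 × 0.033 L/cmH2O = 0.3132 s.
Fraction remaining at end-expiration = e^(−Te/τ) = e^(−0.63/0.3132) = 0.1338 → 13.38%.

13.4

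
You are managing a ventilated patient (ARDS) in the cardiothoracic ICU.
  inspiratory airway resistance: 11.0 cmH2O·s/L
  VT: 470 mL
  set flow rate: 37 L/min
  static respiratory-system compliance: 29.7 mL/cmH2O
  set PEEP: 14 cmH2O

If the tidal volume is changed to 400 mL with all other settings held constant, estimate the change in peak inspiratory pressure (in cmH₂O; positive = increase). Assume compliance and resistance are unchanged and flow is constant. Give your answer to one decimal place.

-2.4

PIP = Vt/C + R·V̇ + PEEP (constant-flow equation of motion).
Only the elastic term changes: ΔPIP = ΔVt / C = (400 − 470) / 29.7 = -2.357 cmH2O.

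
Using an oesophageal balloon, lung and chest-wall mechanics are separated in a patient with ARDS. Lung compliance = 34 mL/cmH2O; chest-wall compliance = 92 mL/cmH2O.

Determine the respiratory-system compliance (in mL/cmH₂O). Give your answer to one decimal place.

24.8

Lung and chest wall are elastances in series: 1/Crs = 1/CL + 1/Ccw.
1/Crs = 1/34 + 1/92 = 0.04028.
Crs = 24.826 mL/cmH2O.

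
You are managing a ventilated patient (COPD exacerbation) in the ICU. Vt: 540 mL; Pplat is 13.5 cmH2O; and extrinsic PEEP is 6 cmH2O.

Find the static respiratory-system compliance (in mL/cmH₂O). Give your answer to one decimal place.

Cstat = Vt / (Pplat − PEEP) = 540 / (13.5 − 6) = 540 / 7.5 = 72.0 mL/cmH2O.

72.0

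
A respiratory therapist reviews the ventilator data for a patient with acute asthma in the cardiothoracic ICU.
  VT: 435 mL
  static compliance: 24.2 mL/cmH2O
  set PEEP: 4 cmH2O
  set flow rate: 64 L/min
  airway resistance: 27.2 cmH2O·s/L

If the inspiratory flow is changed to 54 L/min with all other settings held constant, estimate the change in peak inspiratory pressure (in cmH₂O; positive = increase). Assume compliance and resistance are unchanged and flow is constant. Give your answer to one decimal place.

Flow: 64 L/min ÷ 60 = 1.0667 L/s.
New flow: 54 L/min ÷ 60 = 0.9 L/s.
PIP = Vt/C + R·V̇ + PEEP (constant-flow equation of motion).
Only the resistive term changes: ΔPIP = R × ΔV̇ = 27.2 × (0.9 − 1.0667) = 27.2 × -0.1667 = -4.534 cmH2O.

-4.5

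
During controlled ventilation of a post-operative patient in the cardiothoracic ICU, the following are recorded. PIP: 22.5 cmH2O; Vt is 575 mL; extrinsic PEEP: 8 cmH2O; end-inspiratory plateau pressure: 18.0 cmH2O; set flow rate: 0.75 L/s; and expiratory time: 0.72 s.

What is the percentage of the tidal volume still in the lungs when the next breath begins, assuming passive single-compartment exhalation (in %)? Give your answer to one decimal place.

R = (PIP − Pplat)/V̇ = (22.5 − 18.0) / 0.75 = 4.5/0.75 = 6.0 cmH2O·s/L.
C = Vt/(Pplat − PEEP) = 575.0 / (18.0 − 8) = 575.0/10.0 = 57.5 mL/cmH2O.
τ = R × C = 6.0 × 0.0575 L/cmH2O = 0.345 s.
Fraction remaining at end-expiration = e^(−Te/τ) = e^(−0.72/0.345) = 0.1241 → 12.41%.

12.4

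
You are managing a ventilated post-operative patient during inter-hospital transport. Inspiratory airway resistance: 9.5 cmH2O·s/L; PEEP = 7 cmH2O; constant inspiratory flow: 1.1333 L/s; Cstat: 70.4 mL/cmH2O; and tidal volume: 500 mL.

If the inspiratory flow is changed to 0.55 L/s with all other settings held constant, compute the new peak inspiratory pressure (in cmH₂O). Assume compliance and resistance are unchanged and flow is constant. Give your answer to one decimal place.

PIP = Vt/C + R·V̇ + PEEP (constant-flow equation of motion).
Only the resistive term changes: ΔPIP = R × ΔV̇ = 9.5 × (0.55 − 1.1333) = 9.5 × -0.5833 = -5.541 cmH2O.
Original PIP = 500/70.4 + 9.5×1.1333 + 7 = 24.869 cmH2O; new PIP = 24.869 + (-5.541) = 19.328 cmH2O.

19.3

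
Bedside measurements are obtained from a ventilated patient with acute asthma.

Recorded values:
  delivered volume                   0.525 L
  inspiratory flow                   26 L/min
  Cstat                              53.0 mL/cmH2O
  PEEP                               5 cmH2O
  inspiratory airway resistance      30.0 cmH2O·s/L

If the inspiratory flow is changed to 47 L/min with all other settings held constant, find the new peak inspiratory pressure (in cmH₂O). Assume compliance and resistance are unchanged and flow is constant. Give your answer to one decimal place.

38.4

Flow: 26 L/min ÷ 60 = 0.4333 L/s.
New flow: 47 L/min ÷ 60 = 0.7833 L/s.
PIP = Vt/C + R·V̇ + PEEP (constant-flow equation of motion).
Only the resistive term changes: ΔPIP = R × ΔV̇ = 30.0 × (0.7833 − 0.4333) = 30.0 × 0.35 = 10.5 cmH2O.
Original PIP = 525/53.0 + 30.0×0.4333 + 5 = 27.905 cmH2O; new PIP = 27.905 + (10.5) = 38.405 cmH2O.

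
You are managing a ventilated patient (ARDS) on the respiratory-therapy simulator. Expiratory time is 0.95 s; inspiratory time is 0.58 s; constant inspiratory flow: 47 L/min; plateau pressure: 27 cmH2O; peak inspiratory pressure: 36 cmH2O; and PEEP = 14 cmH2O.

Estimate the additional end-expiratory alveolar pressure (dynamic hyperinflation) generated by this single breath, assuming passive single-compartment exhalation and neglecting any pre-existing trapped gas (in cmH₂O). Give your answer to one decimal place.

1.2

Flow: 47 L/min ÷ 60 = 0.7833 L/s.
Vt = flow × Ti = 0.7833 L/s × 0.58 s × 1000 mL/L = 454.31 mL.
R = (PIP − Pplat)/V̇ = (36 − 27) / 0.7833 = 9.0/0.7833 = 11.49 cmH2O·s/L.
C = Vt/(Pplat − PEEP) = 454.31 / (27 − 14) = 454.31/13.0 = 34.947 mL/cmH2O.
τ = R × C = 11.49 × 0.03495 L/cmH2O = 0.4016 s.
Fraction remaining = e^(−Te/τ) = e^(−0.95/0.4016) = 0.0939; trapped volume = 454.31 × 0.0939 = 42.66 mL.
Additional alveolar pressure from trapping ≈ V_trapped / C = 42.66 / 34.947 = 1.221 cmH2O.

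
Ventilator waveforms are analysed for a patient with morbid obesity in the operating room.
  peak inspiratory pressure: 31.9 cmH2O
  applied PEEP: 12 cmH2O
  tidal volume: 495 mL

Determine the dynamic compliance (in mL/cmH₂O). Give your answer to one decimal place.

Dynamic compliance = Vt / (PIP − PEEP) = 495 / (31.9 − 12) = 495 / 19.9 = 24.874 mL/cmH2O.

24.9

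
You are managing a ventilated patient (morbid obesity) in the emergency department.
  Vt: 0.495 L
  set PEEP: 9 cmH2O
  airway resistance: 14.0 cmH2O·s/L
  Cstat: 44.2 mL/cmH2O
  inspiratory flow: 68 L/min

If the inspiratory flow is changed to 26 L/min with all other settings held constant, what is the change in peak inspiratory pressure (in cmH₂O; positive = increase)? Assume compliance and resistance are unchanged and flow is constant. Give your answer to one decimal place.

Flow: 68 L/min ÷ 60 = 1.1333 L/s.
New flow: 26 L/min ÷ 60 = 0.4333 L/s.
PIP = Vt/C + R·V̇ + PEEP (constant-flow equation of motion).
Only the resistive term changes: ΔPIP = R × ΔV̇ = 14.0 × (0.4333 − 1.1333) = 14.0 × -0.7 = -9.8 cmH2O.

-9.8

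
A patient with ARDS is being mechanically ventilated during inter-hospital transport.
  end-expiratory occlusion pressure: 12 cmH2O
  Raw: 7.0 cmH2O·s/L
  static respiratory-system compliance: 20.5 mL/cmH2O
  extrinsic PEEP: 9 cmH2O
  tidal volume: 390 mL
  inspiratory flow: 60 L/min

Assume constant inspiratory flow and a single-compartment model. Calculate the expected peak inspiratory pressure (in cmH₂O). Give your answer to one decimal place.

Flow: 60 L/min ÷ 60 = 1 L/s.
Total PEEP = 12 cmH2O (set 9 + intrinsic 3); this is the baseline alveolar pressure.
Equation of motion (constant flow): PIP = Vt/C + R·V̇ + PEEP.
PIP = 390/20.5 + 7.0×1 + 12 = 19.024 + 7.0 + 12 = 38.024 cmH2O.

38.0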